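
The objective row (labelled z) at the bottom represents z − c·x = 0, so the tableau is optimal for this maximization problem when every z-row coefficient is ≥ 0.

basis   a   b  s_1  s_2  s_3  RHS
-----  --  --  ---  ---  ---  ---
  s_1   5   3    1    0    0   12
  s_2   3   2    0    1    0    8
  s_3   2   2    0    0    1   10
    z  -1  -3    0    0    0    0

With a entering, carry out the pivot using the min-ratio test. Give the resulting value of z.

Ratio test on column a — row 1: 12/5 = 12/5; row 2: 8/3 = 8/3; row 3: 10/2 = 5. Minimum is 12/5 at row 1 (s_1 leaves); pivot element 5.
Pivot on row 1; the z-row RHS becomes 0 − (-1)·(12/5) = 12/5.

12/5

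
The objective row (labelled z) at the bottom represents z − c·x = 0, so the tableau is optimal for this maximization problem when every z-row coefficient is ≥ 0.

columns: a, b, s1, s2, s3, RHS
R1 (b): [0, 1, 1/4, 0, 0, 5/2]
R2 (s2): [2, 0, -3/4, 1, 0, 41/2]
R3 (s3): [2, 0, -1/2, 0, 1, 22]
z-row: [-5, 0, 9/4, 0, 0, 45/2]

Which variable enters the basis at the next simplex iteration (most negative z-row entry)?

a

Negative z-row entries: a: -5.
The most negative is -5 in column a, so a enters.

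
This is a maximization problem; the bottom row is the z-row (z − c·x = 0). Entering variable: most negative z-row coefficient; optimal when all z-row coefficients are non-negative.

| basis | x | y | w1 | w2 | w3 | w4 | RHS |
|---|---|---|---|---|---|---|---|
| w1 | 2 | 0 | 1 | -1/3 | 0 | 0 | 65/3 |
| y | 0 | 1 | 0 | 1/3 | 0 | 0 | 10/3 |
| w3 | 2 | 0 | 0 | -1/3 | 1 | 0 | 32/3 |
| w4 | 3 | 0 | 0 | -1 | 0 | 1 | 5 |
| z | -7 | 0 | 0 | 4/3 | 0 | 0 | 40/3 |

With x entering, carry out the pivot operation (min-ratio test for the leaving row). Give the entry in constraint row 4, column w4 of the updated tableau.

Ratio test on column x — row 1: (65/3)/2 = 65/6; row 2: entry 0 ≤ 0; row 3: (32/3)/2 = 16/3; row 4: 5/3 = 5/3. Minimum is 5/3 at row 4 (w4 leaves); pivot element 3.
Divide row 4 by 3; eliminate column x from the other rows.
In the new row 4, the w4 entry is the old entry divided by the pivot: 1/3 = 1/3.

1/3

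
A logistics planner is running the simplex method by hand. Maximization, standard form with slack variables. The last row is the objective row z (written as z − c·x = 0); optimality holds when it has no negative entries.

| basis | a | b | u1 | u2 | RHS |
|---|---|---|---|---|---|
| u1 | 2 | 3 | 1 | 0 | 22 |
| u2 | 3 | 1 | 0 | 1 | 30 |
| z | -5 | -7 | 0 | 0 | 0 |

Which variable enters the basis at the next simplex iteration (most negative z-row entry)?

Negative z-row entries: a: -5, b: -7.
The most negative is -7 in column b, so b enters.

b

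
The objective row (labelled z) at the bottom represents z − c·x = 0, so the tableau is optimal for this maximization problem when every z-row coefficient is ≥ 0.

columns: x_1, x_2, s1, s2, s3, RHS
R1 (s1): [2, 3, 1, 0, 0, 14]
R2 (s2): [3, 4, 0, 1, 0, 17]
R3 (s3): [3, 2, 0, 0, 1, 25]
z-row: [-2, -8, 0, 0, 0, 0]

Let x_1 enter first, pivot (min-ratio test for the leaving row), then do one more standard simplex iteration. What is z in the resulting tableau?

Ratio test on column x_1 — row 1: 14/2 = 7; row 2: 17/3 = 17/3; row 3: 25/3 = 25/3. Minimum is 17/3 at row 2 (s2 leaves); pivot element 3.
Pivot on row 2; the z-row RHS becomes 0 − (-2)·(17/3) = 34/3.
Next entering variable (most negative z-row entry -16/3): x_2.
Ratio test on column x_2 — row 1: (8/3)/(1/3) = 8; row 2: (17/3)/(4/3) = 17/4; row 3: entry -2 ≤ 0. Minimum is 17/4 at row 2 (x_1 leaves); pivot element 4/3.
After the second pivot the z-row RHS is 34/3 − (-16/3)·(17/4) = 34.

34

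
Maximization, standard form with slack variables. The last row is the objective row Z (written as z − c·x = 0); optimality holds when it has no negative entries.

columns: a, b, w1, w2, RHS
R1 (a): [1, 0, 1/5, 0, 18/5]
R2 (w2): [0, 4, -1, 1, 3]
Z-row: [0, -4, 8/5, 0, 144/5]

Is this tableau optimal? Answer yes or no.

no

The Z-row has a negative entry -4 in column b, so it is not optimal.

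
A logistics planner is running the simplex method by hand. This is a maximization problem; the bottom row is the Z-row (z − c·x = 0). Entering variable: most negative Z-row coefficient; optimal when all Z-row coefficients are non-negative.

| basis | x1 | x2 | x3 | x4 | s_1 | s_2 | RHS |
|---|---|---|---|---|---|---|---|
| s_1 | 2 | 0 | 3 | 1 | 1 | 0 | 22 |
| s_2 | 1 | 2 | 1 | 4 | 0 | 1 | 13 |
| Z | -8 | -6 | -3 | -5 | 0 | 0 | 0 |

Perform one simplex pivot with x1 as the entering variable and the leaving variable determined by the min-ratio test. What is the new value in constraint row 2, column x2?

Ratio test on column x1 — row 1: 22/2 = 11; row 2: 13/1 = 13. Minimum is 11 at row 1 (s_1 leaves); pivot element 2.
Divide row 1 by 2; eliminate column x1 from the other rows.
Row 2 update in column x2: 2 − 1·0 = 2.

2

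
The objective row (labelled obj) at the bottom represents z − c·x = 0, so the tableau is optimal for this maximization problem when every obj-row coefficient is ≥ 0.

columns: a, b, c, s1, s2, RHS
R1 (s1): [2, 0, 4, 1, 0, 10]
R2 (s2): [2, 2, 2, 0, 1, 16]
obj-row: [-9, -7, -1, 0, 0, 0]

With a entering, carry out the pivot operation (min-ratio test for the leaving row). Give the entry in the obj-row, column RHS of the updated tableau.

Ratio test on column a — row 1: 10/2 = 5; row 2: 16/2 = 8. Minimum is 5 at row 1 (s1 leaves); pivot element 2.
Divide row 1 by 2; eliminate column a from the other rows.
obj-row update in column RHS: 0 − (-9)·5 = 45.

45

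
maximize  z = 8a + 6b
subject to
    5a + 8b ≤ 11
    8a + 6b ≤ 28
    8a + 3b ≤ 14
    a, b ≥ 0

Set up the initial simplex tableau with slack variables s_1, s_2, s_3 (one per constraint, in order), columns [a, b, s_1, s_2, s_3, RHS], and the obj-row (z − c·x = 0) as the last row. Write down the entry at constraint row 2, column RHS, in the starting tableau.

The RHS of constraint 2 is b_2 = 28.

28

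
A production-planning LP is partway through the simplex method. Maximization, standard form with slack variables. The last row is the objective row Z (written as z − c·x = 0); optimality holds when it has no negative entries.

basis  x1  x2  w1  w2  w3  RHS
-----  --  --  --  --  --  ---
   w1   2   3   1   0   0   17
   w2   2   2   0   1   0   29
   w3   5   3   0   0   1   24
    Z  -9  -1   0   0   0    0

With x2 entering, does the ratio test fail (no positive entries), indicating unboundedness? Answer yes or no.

no

Column x2 has positive entries in row(s) 1, 2, 3, so the ratio test bounds it — not unbounded.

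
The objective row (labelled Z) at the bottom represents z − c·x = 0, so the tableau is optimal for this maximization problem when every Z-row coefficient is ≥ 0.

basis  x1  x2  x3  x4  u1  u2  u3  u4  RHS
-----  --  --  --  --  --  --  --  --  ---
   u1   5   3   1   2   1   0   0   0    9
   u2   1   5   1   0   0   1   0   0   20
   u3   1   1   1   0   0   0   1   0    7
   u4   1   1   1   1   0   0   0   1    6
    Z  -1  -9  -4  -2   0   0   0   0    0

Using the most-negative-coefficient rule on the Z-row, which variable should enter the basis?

Negative Z-row entries: x1: -1, x2: -9, x3: -4, x4: -2.
The most negative is -9 in column x2, so x2 enters.

x2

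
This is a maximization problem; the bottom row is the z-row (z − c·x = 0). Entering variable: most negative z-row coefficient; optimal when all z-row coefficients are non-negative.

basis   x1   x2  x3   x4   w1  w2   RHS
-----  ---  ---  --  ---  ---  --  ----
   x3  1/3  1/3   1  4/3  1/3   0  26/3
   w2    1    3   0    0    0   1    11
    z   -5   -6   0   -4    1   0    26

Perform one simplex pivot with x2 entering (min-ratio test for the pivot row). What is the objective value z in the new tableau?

48

Ratio test on column x2 — row 1: (26/3)/(1/3) = 26; row 2: 11/3 = 11/3. Minimum is 11/3 at row 2 (w2 leaves); pivot element 3.
Pivot on row 2; the z-row RHS becomes 26 − (-6)·(11/3) = 48.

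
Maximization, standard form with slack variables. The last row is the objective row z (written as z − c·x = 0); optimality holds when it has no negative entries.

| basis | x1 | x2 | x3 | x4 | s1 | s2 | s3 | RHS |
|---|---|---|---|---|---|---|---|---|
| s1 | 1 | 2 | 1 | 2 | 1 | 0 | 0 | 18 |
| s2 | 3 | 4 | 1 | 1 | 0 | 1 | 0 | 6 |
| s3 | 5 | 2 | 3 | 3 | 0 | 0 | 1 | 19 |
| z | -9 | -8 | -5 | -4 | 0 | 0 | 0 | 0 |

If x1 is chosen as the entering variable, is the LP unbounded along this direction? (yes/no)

no

Column x1 has positive entries in row(s) 1, 2, 3, so the ratio test bounds it — not unbounded.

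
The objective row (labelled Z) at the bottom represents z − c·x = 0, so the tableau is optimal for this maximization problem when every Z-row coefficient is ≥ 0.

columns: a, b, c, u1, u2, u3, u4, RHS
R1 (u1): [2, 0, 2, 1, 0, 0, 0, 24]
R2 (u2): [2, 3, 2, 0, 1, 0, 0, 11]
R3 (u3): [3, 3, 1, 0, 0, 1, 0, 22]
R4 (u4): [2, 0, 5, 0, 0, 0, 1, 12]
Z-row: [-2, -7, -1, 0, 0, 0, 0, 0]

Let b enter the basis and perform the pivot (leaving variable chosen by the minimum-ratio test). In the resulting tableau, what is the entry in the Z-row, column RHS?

Ratio test on column b — row 1: entry 0 ≤ 0; row 2: 11/3 = 11/3; row 3: 22/3 = 22/3; row 4: entry 0 ≤ 0. Minimum is 11/3 at row 2 (u2 leaves); pivot element 3.
Divide row 2 by 3; eliminate column b from the other rows.
Z-row update in column RHS: 0 − (-7)·(11/3) = 77/3.

77/3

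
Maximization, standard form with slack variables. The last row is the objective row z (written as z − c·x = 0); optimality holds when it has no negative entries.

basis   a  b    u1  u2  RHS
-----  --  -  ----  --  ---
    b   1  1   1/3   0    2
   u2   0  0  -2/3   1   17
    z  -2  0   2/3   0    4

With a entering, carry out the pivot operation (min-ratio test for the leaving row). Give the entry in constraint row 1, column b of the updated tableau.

1

Ratio test on column a — row 1: 2/1 = 2; row 2: entry 0 ≤ 0. Minimum is 2 at row 1 (b leaves); pivot element 1.
Divide row 1 by 1; eliminate column a from the other rows.
In the new row 1, the b entry is the old entry divided by the pivot: 1/1 = 1.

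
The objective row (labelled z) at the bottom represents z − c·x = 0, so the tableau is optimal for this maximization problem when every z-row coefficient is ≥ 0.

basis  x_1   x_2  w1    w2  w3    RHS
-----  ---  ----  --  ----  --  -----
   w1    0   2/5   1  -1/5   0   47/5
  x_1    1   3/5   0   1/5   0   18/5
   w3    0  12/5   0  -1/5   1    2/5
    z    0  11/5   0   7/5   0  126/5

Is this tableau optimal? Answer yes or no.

Every z-row coefficient is ≥ 0, so the tableau is optimal.

yes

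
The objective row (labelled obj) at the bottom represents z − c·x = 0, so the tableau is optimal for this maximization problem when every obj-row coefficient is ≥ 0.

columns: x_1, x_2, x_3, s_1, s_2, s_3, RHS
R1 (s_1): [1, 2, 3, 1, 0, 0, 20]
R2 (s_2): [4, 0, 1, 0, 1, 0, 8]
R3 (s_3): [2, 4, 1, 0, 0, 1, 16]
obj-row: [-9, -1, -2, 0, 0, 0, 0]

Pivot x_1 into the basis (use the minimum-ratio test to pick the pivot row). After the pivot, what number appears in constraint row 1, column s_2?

Ratio test on column x_1 — row 1: 20/1 = 20; row 2: 8/4 = 2; row 3: 16/2 = 8. Minimum is 2 at row 2 (s_2 leaves); pivot element 4.
Divide row 2 by 4; eliminate column x_1 from the other rows.
Row 1 update in column s_2: 0 − 1·(1/4) = -1/4.

-1/4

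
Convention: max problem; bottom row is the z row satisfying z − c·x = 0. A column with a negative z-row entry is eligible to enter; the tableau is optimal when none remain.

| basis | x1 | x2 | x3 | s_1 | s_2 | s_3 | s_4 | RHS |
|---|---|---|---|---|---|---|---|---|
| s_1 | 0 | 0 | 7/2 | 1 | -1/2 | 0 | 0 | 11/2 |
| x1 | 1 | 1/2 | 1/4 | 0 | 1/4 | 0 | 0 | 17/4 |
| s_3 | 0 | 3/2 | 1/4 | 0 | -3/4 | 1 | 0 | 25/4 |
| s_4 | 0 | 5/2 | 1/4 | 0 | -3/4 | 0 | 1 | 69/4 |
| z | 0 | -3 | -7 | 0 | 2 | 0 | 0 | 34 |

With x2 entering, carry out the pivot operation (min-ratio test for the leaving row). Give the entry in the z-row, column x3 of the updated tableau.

-13/2

Ratio test on column x2 — row 1: entry 0 ≤ 0; row 2: (17/4)/(1/2) = 17/2; row 3: (25/4)/(3/2) = 25/6; row 4: (69/4)/(5/2) = 69/10. Minimum is 25/6 at row 3 (s_3 leaves); pivot element 3/2.
Divide row 3 by 3/2; eliminate column x2 from the other rows.
z-row update in column x3: -7 − (-3)·(1/6) = -13/2.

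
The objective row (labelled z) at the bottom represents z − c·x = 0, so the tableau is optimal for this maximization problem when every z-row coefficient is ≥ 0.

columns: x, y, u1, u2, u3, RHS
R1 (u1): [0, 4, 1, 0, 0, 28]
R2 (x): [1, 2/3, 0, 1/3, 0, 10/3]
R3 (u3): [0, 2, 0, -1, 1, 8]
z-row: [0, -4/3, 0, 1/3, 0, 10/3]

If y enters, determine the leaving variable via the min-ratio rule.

Column y entries and ratios — u1: 28/4 = 7; x: (10/3)/(2/3) = 5; u3: 8/2 = 4.
Smallest ratio is 4 in the row of u3, so u3 leaves.

u3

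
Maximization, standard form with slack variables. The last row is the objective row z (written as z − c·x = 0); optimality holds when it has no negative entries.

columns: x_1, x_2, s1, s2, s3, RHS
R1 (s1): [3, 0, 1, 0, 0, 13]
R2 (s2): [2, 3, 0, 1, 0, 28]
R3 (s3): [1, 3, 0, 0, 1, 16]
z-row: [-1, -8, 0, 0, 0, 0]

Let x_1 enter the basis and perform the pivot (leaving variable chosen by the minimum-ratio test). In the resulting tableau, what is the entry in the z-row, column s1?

Ratio test on column x_1 — row 1: 13/3 = 13/3; row 2: 28/2 = 14; row 3: 16/1 = 16. Minimum is 13/3 at row 1 (s1 leaves); pivot element 3.
Divide row 1 by 3; eliminate column x_1 from the other rows.
z-row update in column s1: 0 − (-1)·(1/3) = 1/3.

1/3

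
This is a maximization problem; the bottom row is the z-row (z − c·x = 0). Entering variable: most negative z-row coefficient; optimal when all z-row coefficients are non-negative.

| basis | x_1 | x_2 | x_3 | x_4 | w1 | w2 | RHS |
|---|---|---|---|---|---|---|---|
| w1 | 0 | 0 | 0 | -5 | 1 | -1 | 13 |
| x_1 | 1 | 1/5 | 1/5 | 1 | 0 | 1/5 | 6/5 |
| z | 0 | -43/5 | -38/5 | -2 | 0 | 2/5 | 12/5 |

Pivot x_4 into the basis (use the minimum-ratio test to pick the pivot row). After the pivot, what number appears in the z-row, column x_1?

2

Ratio test on column x_4 — row 1: entry -5 ≤ 0; row 2: (6/5)/1 = 6/5. Minimum is 6/5 at row 2 (x_1 leaves); pivot element 1.
Divide row 2 by 1; eliminate column x_4 from the other rows.
z-row update in column x_1: 0 − (-2)·1 = 2.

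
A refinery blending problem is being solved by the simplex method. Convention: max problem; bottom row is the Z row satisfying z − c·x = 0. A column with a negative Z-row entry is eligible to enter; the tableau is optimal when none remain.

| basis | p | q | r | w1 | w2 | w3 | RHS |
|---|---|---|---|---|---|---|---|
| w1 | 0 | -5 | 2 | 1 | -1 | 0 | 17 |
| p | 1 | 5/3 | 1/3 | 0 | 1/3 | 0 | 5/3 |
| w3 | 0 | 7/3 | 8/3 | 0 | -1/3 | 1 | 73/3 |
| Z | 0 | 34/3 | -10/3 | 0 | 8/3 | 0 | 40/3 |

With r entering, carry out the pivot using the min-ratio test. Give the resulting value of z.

Ratio test on column r — row 1: 17/2 = 17/2; row 2: (5/3)/(1/3) = 5; row 3: (73/3)/(8/3) = 73/8. Minimum is 5 at row 2 (p leaves); pivot element 1/3.
Pivot on row 2; the Z-row RHS becomes 40/3 − (-10/3)·5 = 30.

30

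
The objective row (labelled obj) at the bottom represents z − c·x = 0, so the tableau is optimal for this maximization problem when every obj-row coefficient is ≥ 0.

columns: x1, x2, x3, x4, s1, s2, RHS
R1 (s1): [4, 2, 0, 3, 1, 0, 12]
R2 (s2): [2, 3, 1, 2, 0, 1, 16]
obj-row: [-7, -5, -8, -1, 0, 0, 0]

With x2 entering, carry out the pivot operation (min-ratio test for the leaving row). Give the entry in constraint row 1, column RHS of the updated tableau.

Ratio test on column x2 — row 1: 12/2 = 6; row 2: 16/3 = 16/3. Minimum is 16/3 at row 2 (s2 leaves); pivot element 3.
Divide row 2 by 3; eliminate column x2 from the other rows.
Row 1 update in column RHS: 12 − 2·(16/3) = 4/3.

4/3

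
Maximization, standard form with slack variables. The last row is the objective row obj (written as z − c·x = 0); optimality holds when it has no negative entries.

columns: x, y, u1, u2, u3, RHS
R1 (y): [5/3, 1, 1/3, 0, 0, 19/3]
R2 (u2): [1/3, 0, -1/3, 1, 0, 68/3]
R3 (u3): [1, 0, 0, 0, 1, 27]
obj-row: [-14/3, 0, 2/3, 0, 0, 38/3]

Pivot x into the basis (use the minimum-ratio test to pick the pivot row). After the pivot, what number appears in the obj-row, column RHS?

152/5

Ratio test on column x — row 1: (19/3)/(5/3) = 19/5; row 2: (68/3)/(1/3) = 68; row 3: 27/1 = 27. Minimum is 19/5 at row 1 (y leaves); pivot element 5/3.
Divide row 1 by 5/3; eliminate column x from the other rows.
obj-row update in column RHS: 38/3 − (-14/3)·(19/5) = 152/5.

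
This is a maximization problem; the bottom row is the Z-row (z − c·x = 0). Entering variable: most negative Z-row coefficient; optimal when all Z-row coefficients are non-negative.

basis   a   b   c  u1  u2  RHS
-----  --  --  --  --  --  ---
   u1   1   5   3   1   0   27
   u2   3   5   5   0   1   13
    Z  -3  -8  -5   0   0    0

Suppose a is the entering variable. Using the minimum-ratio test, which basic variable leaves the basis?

u2

Column a entries and ratios — u1: 27/1 = 27; u2: 13/3 = 13/3.
Smallest ratio is 13/3 in the row of u2, so u2 leaves.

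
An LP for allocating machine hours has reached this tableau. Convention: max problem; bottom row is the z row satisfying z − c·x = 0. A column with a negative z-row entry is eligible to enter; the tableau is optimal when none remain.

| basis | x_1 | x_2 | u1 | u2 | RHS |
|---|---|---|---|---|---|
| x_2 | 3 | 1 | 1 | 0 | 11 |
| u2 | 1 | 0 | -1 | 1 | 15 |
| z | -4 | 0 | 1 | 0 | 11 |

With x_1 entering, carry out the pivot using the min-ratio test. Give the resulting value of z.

77/3

Ratio test on column x_1 — row 1: 11/3 = 11/3; row 2: 15/1 = 15. Minimum is 11/3 at row 1 (x_2 leaves); pivot element 3.
Pivot on row 1; the z-row RHS becomes 11 − (-4)·(11/3) = 77/3.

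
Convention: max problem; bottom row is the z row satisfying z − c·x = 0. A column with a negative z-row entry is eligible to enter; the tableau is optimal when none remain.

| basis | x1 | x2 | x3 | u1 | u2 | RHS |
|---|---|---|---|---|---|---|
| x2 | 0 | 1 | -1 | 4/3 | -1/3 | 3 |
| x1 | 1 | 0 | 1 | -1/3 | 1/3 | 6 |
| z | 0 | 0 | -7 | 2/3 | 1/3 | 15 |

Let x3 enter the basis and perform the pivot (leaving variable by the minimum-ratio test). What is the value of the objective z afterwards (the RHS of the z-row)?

57

Ratio test on column x3 — row 1: entry -1 ≤ 0; row 2: 6/1 = 6. Minimum is 6 at row 2 (x1 leaves); pivot element 1.
Pivot on row 2; the z-row RHS becomes 15 − (-7)·6 = 57.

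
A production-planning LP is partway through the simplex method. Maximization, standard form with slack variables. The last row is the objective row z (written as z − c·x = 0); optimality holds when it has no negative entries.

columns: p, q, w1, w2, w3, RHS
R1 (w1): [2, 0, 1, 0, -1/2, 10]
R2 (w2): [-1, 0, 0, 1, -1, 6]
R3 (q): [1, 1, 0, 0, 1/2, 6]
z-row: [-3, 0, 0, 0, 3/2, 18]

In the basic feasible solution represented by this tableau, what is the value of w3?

w3 is not in the basis, so in the current basic feasible solution w3 = 0.

0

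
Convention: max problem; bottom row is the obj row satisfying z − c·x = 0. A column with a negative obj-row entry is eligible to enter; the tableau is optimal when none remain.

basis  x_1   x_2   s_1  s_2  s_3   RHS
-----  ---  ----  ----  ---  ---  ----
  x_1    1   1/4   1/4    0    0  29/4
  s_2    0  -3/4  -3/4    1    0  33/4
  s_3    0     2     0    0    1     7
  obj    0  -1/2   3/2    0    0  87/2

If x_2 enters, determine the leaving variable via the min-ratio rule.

s_3

Column x_2 entries and ratios — x_1: (29/4)/(1/4) = 29; s_2: -3/4 ≤ 0, skip; s_3: 7/2 = 7/2.
Smallest ratio is 7/2 in the row of s_3, so s_3 leaves.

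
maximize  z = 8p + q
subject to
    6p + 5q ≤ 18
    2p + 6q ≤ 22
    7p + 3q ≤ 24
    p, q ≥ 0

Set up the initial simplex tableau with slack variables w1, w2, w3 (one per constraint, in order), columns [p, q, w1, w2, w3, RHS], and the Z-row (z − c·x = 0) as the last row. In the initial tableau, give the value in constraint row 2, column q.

Constraint 2 has coefficient 6 on q.

6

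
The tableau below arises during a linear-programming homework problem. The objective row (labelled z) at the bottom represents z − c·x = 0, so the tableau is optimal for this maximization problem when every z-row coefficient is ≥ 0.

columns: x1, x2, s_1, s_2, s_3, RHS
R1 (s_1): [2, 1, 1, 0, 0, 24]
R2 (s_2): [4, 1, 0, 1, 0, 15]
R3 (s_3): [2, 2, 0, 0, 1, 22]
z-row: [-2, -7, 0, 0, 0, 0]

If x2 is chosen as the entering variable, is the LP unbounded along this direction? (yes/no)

no

Column x2 has positive entries in row(s) 1, 2, 3, so the ratio test bounds it — not unbounded.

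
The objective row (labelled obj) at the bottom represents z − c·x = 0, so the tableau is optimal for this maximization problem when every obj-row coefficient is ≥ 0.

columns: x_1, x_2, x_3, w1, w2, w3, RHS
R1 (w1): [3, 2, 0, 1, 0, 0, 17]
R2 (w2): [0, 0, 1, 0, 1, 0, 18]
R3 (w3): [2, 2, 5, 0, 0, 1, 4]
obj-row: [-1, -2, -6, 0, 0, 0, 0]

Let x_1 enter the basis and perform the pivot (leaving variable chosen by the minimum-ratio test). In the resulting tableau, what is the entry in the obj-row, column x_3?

-7/2

Ratio test on column x_1 — row 1: 17/3 = 17/3; row 2: entry 0 ≤ 0; row 3: 4/2 = 2. Minimum is 2 at row 3 (w3 leaves); pivot element 2.
Divide row 3 by 2; eliminate column x_1 from the other rows.
obj-row update in column x_3: -6 − (-1)·(5/2) = -7/2.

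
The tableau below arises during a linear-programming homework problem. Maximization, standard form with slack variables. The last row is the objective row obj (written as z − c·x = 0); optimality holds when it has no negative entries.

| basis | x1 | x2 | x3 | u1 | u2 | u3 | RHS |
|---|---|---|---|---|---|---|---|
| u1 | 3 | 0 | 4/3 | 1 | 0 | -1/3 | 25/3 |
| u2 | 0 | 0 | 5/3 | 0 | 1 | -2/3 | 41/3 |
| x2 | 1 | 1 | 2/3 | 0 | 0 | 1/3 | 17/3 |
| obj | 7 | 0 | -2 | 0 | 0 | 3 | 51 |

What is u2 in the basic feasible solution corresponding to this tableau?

u2 is basic (row 2); its value is the RHS of that row, 41/3.

41/3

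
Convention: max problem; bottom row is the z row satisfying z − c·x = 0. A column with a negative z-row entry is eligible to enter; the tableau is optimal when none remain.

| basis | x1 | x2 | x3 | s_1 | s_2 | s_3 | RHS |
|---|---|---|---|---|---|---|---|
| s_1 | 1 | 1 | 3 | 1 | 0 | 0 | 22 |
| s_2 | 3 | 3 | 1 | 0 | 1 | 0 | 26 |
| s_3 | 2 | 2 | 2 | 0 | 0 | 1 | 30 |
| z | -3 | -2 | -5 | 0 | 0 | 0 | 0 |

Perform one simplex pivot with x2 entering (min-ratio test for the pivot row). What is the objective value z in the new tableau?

Ratio test on column x2 — row 1: 22/1 = 22; row 2: 26/3 = 26/3; row 3: 30/2 = 15. Minimum is 26/3 at row 2 (s_2 leaves); pivot element 3.
Pivot on row 2; the z-row RHS becomes 0 − (-2)·(26/3) = 52/3.

52/3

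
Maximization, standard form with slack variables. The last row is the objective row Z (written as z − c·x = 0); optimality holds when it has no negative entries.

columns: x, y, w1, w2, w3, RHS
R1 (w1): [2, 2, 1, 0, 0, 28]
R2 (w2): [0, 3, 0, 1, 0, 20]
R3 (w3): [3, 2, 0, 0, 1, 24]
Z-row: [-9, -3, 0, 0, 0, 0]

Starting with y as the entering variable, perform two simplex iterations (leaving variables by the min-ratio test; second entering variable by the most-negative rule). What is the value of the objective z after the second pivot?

Ratio test on column y — row 1: 28/2 = 14; row 2: 20/3 = 20/3; row 3: 24/2 = 12. Minimum is 20/3 at row 2 (w2 leaves); pivot element 3.
Pivot on row 2; the Z-row RHS becomes 0 − (-3)·(20/3) = 20.
Next entering variable (most negative Z-row entry -9): x.
Ratio test on column x — row 1: (44/3)/2 = 22/3; row 2: entry 0 ≤ 0; row 3: (32/3)/3 = 32/9. Minimum is 32/9 at row 3 (w3 leaves); pivot element 3.
After the second pivot the Z-row RHS is 20 − (-9)·(32/9) = 52.

52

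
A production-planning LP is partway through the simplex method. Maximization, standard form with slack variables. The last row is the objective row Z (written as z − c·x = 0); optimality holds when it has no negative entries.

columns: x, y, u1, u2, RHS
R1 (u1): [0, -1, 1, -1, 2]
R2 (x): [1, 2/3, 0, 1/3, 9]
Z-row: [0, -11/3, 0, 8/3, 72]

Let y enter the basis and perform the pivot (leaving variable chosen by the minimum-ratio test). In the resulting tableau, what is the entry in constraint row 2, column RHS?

Ratio test on column y — row 1: entry -1 ≤ 0; row 2: 9/(2/3) = 27/2. Minimum is 27/2 at row 2 (x leaves); pivot element 2/3.
Divide row 2 by 2/3; eliminate column y from the other rows.
In the new row 2, the RHS entry is the old entry divided by the pivot: 9/(2/3) = 27/2.

27/2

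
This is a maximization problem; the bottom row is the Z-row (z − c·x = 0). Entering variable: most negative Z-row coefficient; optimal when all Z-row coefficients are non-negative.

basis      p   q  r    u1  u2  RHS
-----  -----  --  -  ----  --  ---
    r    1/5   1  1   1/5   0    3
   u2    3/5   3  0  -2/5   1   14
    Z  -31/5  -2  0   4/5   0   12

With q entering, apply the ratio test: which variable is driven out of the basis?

r

Column q entries and ratios — r: 3/1 = 3; u2: 14/3 = 14/3.
Smallest ratio is 3 in the row of r, so r leaves.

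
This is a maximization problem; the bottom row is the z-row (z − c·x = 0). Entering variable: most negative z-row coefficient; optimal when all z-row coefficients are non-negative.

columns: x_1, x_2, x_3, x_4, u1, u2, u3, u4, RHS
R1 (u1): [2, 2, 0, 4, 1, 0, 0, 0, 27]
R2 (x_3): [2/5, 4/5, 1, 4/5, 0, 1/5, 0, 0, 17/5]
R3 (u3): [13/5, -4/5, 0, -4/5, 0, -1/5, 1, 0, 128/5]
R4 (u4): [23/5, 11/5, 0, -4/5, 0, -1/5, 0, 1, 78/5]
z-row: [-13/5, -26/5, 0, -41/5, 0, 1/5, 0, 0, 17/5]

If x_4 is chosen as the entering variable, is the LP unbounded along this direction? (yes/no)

Column x_4 has positive entries in row(s) 1, 2, so the ratio test bounds it — not unbounded.

no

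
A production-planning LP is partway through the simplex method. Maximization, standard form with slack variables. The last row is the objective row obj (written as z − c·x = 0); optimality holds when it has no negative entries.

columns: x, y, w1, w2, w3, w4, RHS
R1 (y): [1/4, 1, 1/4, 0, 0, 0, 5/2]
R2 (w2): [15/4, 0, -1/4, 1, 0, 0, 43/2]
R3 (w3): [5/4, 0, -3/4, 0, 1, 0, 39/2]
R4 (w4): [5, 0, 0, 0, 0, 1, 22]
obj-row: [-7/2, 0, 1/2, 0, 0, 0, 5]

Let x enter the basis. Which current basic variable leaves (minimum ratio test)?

Column x entries and ratios — y: (5/2)/(1/4) = 10; w2: (43/2)/(15/4) = 86/15; w3: (39/2)/(5/4) = 78/5; w4: 22/5 = 22/5.
Smallest ratio is 22/5 in the row of w4, so w4 leaves.

w4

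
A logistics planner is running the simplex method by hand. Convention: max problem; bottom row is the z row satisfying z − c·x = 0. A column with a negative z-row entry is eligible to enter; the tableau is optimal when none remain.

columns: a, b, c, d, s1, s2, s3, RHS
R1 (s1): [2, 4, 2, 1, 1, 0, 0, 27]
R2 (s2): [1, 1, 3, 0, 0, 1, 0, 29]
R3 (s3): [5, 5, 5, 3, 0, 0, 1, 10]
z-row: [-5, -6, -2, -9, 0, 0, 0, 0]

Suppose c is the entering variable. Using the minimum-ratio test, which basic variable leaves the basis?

s3

Column c entries and ratios — s1: 27/2 = 27/2; s2: 29/3 = 29/3; s3: 10/5 = 2.
Smallest ratio is 2 in the row of s3, so s3 leaves.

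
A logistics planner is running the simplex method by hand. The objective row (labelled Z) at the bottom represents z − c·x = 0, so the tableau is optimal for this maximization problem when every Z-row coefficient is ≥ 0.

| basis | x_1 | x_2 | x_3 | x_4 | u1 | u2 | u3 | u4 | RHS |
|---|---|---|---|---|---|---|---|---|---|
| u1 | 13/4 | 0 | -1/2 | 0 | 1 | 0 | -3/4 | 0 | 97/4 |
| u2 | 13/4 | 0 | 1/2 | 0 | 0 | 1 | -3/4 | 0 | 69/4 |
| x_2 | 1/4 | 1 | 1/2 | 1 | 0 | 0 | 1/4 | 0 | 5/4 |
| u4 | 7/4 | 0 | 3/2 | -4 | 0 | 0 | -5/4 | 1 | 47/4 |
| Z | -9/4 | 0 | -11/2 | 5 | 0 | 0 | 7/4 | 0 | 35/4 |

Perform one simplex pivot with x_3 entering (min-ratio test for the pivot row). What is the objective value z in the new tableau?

Ratio test on column x_3 — row 1: entry -1/2 ≤ 0; row 2: (69/4)/(1/2) = 69/2; row 3: (5/4)/(1/2) = 5/2; row 4: (47/4)/(3/2) = 47/6. Minimum is 5/2 at row 3 (x_2 leaves); pivot element 1/2.
Pivot on row 3; the Z-row RHS becomes 35/4 − (-11/2)·(5/2) = 45/2.

45/2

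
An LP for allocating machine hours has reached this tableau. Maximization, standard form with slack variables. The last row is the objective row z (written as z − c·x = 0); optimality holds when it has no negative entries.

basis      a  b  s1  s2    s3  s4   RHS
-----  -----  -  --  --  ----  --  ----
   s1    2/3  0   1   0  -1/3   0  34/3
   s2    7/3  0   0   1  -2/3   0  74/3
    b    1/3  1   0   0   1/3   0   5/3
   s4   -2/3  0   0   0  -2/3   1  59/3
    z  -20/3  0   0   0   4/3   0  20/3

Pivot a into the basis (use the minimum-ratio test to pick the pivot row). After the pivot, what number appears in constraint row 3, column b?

3

Ratio test on column a — row 1: (34/3)/(2/3) = 17; row 2: (74/3)/(7/3) = 74/7; row 3: (5/3)/(1/3) = 5; row 4: entry -2/3 ≤ 0. Minimum is 5 at row 3 (b leaves); pivot element 1/3.
Divide row 3 by 1/3; eliminate column a from the other rows.
In the new row 3, the b entry is the old entry divided by the pivot: 1/(1/3) = 3.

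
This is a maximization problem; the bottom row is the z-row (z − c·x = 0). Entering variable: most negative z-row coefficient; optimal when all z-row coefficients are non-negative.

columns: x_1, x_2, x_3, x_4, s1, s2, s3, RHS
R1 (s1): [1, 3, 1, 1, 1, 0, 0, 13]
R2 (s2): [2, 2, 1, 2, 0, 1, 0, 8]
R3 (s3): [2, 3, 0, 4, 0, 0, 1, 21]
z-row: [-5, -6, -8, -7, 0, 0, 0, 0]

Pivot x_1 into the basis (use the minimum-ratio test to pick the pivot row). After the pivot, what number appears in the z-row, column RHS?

20

Ratio test on column x_1 — row 1: 13/1 = 13; row 2: 8/2 = 4; row 3: 21/2 = 21/2. Minimum is 4 at row 2 (s2 leaves); pivot element 2.
Divide row 2 by 2; eliminate column x_1 from the other rows.
z-row update in column RHS: 0 − (-5)·4 = 20.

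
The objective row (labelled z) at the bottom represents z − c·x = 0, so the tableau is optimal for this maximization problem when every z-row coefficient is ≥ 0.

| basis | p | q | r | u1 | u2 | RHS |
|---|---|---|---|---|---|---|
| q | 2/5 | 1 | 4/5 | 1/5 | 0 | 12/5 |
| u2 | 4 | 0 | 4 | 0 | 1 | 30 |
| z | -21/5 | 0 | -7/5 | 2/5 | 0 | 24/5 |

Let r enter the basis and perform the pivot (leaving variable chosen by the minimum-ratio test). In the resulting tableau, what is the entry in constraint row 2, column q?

Ratio test on column r — row 1: (12/5)/(4/5) = 3; row 2: 30/4 = 15/2. Minimum is 3 at row 1 (q leaves); pivot element 4/5.
Divide row 1 by 4/5; eliminate column r from the other rows.
Row 2 update in column q: 0 − 4·(5/4) = -5.

-5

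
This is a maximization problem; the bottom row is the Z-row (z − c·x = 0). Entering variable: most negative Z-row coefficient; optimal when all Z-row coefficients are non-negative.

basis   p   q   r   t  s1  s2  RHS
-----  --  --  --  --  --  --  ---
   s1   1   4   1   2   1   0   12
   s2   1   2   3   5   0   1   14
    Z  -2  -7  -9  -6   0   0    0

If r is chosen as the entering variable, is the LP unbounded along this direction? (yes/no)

Column r has positive entries in row(s) 1, 2, so the ratio test bounds it — not unbounded.

no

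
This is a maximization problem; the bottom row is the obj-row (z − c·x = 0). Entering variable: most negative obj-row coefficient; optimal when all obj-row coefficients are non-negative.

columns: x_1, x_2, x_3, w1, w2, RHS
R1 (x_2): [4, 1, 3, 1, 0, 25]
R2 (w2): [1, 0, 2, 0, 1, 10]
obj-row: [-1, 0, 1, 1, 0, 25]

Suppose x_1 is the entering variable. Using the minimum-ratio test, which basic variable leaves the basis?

x_2

Column x_1 entries and ratios — x_2: 25/4 = 25/4; w2: 10/1 = 10.
Smallest ratio is 25/4 in the row of x_2, so x_2 leaves.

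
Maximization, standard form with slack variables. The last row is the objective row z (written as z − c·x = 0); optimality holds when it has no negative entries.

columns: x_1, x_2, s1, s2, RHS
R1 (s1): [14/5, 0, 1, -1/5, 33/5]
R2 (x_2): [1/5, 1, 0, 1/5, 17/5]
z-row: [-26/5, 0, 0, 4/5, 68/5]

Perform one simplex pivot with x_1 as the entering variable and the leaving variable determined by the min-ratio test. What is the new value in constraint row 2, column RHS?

41/14

Ratio test on column x_1 — row 1: (33/5)/(14/5) = 33/14; row 2: (17/5)/(1/5) = 17. Minimum is 33/14 at row 1 (s1 leaves); pivot element 14/5.
Divide row 1 by 14/5; eliminate column x_1 from the other rows.
Row 2 update in column RHS: 17/5 − (1/5)·(33/14) = 41/14.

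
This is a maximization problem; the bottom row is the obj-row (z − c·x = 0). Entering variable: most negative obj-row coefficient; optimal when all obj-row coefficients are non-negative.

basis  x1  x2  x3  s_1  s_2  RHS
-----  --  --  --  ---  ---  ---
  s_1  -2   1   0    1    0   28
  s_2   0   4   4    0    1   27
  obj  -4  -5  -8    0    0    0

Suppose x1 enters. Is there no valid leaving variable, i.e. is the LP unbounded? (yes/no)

yes

Every constraint-row entry in column x1 is ≤ 0, so increasing x1 is unbounded.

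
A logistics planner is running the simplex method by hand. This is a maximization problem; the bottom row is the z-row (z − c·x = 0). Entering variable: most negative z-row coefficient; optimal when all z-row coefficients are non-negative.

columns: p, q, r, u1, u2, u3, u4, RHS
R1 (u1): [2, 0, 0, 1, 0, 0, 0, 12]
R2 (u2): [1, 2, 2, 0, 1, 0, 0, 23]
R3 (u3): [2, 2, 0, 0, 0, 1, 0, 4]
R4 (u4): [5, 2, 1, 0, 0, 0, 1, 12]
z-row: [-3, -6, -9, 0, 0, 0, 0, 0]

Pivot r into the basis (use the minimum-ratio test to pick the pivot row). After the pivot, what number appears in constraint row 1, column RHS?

Ratio test on column r — row 1: entry 0 ≤ 0; row 2: 23/2 = 23/2; row 3: entry 0 ≤ 0; row 4: 12/1 = 12. Minimum is 23/2 at row 2 (u2 leaves); pivot element 2.
Divide row 2 by 2; eliminate column r from the other rows.
Row 1 update in column RHS: 12 − 0·(23/2) = 12.

12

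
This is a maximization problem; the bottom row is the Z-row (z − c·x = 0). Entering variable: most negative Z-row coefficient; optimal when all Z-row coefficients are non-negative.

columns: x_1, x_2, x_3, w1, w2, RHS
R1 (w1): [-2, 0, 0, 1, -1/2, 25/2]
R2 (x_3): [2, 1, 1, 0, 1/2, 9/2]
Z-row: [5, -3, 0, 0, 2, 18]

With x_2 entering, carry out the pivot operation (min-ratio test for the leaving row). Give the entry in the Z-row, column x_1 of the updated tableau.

Ratio test on column x_2 — row 1: entry 0 ≤ 0; row 2: (9/2)/1 = 9/2. Minimum is 9/2 at row 2 (x_3 leaves); pivot element 1.
Divide row 2 by 1; eliminate column x_2 from the other rows.
Z-row update in column x_1: 5 − (-3)·2 = 11.

11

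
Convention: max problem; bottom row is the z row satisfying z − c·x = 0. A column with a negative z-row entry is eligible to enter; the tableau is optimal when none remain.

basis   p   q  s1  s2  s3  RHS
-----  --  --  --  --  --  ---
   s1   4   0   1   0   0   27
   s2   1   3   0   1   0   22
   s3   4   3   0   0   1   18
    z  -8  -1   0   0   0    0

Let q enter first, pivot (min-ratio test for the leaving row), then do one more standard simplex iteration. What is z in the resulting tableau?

36

Ratio test on column q — row 1: entry 0 ≤ 0; row 2: 22/3 = 22/3; row 3: 18/3 = 6. Minimum is 6 at row 3 (s3 leaves); pivot element 3.
Pivot on row 3; the z-row RHS becomes 0 − (-1)·6 = 6.
Next entering variable (most negative z-row entry -20/3): p.
Ratio test on column p — row 1: 27/4 = 27/4; row 2: entry -3 ≤ 0; row 3: 6/(4/3) = 9/2. Minimum is 9/2 at row 3 (q leaves); pivot element 4/3.
After the second pivot the z-row RHS is 6 − (-20/3)·(9/2) = 36.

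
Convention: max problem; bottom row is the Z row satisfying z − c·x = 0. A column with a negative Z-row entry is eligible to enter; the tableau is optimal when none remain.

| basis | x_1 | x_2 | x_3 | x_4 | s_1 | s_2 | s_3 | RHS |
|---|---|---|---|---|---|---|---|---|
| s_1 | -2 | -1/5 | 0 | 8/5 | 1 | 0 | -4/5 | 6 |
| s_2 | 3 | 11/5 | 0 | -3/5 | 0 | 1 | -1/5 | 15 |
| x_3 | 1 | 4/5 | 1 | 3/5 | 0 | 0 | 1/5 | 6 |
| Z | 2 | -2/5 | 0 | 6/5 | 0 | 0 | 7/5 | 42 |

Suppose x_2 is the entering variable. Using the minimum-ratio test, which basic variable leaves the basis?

Column x_2 entries and ratios — s_1: -1/5 ≤ 0, skip; s_2: 15/(11/5) = 75/11; x_3: 6/(4/5) = 15/2.
Smallest ratio is 75/11 in the row of s_2, so s_2 leaves.

s_2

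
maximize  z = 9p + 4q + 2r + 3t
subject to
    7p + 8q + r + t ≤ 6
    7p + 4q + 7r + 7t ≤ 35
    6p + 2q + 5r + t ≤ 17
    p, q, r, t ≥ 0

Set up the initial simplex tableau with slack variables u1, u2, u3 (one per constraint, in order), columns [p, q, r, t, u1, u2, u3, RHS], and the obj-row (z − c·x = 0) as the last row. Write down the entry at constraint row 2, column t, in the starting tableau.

Constraint 2 has coefficient 7 on t.

7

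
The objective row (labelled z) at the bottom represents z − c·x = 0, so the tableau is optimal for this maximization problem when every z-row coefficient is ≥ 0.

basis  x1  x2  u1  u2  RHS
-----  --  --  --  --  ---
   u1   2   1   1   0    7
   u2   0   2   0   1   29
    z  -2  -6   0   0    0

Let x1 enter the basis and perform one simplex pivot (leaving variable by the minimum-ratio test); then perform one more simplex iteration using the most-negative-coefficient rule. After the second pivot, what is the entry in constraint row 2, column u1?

Ratio test on column x1 — row 1: 7/2 = 7/2; row 2: entry 0 ≤ 0. Minimum is 7/2 at row 1 (u1 leaves); pivot element 2.
Divide row 1 by 2; eliminate column x1 from the other rows.
Second iteration: most negative z-row entry is -5 in column x2, so x2 enters.
Ratio test on column x2 — row 1: (7/2)/(1/2) = 7; row 2: 29/2 = 29/2. Minimum is 7 at row 1 (x1 leaves); pivot element 1/2.
Divide row 1 by 1/2; eliminate column x2 from the other rows.
After both pivots, the entry at constraint row 2, column u1 is -2.

-2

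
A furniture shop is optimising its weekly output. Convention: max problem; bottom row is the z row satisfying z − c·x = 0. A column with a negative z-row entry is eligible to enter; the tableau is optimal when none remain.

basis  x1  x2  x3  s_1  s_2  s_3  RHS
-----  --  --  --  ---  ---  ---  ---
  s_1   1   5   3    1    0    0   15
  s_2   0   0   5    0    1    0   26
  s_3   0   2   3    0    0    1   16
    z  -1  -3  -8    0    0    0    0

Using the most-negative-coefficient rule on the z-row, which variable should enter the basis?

x3

Negative z-row entries: x1: -1, x2: -3, x3: -8.
The most negative is -8 in column x3, so x3 enters.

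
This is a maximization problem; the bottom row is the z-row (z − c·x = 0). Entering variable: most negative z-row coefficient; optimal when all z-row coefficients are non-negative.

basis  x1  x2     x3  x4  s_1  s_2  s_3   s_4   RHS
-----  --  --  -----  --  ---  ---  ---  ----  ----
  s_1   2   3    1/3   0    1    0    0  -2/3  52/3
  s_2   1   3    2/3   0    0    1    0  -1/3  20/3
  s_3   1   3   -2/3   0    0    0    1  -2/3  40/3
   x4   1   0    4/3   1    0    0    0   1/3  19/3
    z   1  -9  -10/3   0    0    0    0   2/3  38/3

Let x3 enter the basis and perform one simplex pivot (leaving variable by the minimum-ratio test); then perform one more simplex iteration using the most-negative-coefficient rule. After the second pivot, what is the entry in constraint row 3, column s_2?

-1

Ratio test on column x3 — row 1: (52/3)/(1/3) = 52; row 2: (20/3)/(2/3) = 10; row 3: entry -2/3 ≤ 0; row 4: (19/3)/(4/3) = 19/4. Minimum is 19/4 at row 4 (x4 leaves); pivot element 4/3.
Divide row 4 by 4/3; eliminate column x3 from the other rows.
Second iteration: most negative z-row entry is -9 in column x2, so x2 enters.
Ratio test on column x2 — row 1: (63/4)/3 = 21/4; row 2: (7/2)/3 = 7/6; row 3: (33/2)/3 = 11/2; row 4: entry 0 ≤ 0. Minimum is 7/6 at row 2 (s_2 leaves); pivot element 3.
Divide row 2 by 3; eliminate column x2 from the other rows.
After both pivots, the entry at constraint row 3, column s_2 is -1.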